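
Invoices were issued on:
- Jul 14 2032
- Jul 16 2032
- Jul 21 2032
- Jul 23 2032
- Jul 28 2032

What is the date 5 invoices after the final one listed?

Aug 13 2032

Gaps: 2, 5, 2, 5 days — not constant, but cyclic with period 2.
The events fall on every Wednesday and Friday.
Next Friday: Jul 30 2032.
Next Wednesday: Aug 4 2032.
The following Friday is Aug 6 2032.
Next Wednesday: Aug 11 2032.
The following Friday is Aug 13 2032.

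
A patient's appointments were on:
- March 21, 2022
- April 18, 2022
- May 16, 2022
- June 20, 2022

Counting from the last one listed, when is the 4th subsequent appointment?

All dates are Mondays, 28, 28, 35 days apart.
Specifically, the 3rd Monday of each month.
3rd Monday of July 2022: July 18, 2022.
August 2022 — 3rd Monday is August 15, 2022.
September 2022 — 3rd Monday is September 19, 2022.
3rd Monday of October 2022: October 17, 2022.

October 17, 2022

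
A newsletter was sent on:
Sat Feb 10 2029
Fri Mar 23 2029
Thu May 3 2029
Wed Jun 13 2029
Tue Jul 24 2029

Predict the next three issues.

Mon Sep 3 2029, Sun Oct 14 2029, Sat Nov 24 2029

The spacing is 41, 41, 41, 41 days — always 41 days.
Tue Jul 24 2029 + 41 days = Mon Sep 3 2029.
Mon Sep 3 2029 + 41 days = Sun Oct 14 2029.
Sun Oct 14 2029 + 41 days = Sat Nov 24 2029.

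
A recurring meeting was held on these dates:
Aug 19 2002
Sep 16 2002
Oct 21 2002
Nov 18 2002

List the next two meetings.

All dates are Mondays, 28, 35, 28 days apart.
Specifically, the 3rd Monday of each month.
3rd Monday of December 2002: Dec 16 2002.
3rd Monday of January 2003: Jan 20 2003.

Dec 16 2002, Jan 20 2003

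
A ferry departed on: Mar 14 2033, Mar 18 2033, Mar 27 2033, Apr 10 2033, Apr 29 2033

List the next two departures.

May 23 2033, Jun 21 2033

The spacing grows by 5 each time: 4, 9, 14, 19 days.
Next gap: 24 days. Apr 29 2033 + 24 days = May 23 2033.
Next gap: 29 days. May 23 2033 + 29 days = Jun 21 2033.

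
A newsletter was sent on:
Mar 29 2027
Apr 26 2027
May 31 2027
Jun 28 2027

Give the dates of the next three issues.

Jul 26 2027, Aug 30 2027, Sep 27 2027

These are Mondays with 28, 35, 28-day gaps.
Each is the final Monday of its month — Mar 29 2027 is past the 28th, so '4th Monday' doesn't fit.
July 2027 ends with Monday Jul 26 2027.
Last Monday of August 2027: Aug 30 2027.
September 2027 ends with Monday Sep 27 2027.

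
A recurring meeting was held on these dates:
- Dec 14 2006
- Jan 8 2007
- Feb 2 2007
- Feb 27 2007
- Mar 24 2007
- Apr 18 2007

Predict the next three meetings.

May 13 2007, Jun 7 2007, Jul 2 2007

Gaps between consecutive events: 25, 25, 25, 25, 25 days — a constant 25-day interval.
Apr 18 2007 + 25 days = May 13 2007.
May 13 2007 + 25 days = Jun 7 2007.
Jun 7 2007 + 25 days = Jul 2 2007.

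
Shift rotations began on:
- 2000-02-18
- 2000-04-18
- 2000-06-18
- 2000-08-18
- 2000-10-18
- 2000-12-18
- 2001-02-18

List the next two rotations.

2001-04-18, 2001-06-18

Gaps: 60, 61, 61, 61, 61, 62 days — not constant. Every event is on the 18th of the month.
Pattern: the 18th of every 2 months.
April 2001: 2001-04-18.
June 2001: 2001-06-18.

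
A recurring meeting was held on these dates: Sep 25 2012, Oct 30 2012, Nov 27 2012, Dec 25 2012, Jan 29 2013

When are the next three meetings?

All Tuesdays; the gaps (35, 28, 28, 35) vary with month length.
This is the last Tuesday of each month.
Last Tuesday of February 2013: Feb 26 2013.
March 2013 ends with Tuesday Mar 26 2013.
April 2013 ends with Tuesday Apr 30 2013.

Feb 26 2013, Mar 26 2013, Apr 30 2013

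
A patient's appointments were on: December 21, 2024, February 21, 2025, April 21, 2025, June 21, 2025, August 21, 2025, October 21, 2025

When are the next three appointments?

December 21, 2025; February 21, 2026; April 21, 2026

Gaps: 62, 59, 61, 61, 61 days — not constant. Every event is on the 21st of the month.
Pattern: the 21st of every 2 months.
December 2025: December 21, 2025.
February 2026: February 21, 2026.
Next: April 2026 → April 21, 2026.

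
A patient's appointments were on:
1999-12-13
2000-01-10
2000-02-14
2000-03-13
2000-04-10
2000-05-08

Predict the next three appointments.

2000-06-12, 2000-07-10, 2000-08-14

Gaps: 28, 35, 28, 28, 28 days — a mix of 28 and 35. Every date is a Monday.
Each is the 2nd Monday of its month.
June 2000 — 2nd Monday is 2000-06-12.
July 2000 — 2nd Monday is 2000-07-10.
2nd Monday of August 2000: 2000-08-14.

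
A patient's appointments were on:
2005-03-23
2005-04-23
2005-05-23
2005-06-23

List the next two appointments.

The day-of-month is always 23 (31, 30, 31 days between events).
So this recurs on the 23rd of each month.
July 2005: 2005-07-23.
August 2005: 2005-08-23.

2005-07-23, 2005-08-23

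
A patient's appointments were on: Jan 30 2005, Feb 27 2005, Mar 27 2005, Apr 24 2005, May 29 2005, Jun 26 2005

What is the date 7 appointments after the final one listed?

All Sundays; the gaps (28, 28, 28, 35, 28) vary with month length.
This is the last Sunday of each month.
Last Sunday of July 2005: Jul 31 2005.
Last Sunday of August 2005: Aug 28 2005.
Last Sunday of September 2005: Sep 25 2005.
Last Sunday of October 2005: Oct 30 2005.
November 2005 ends with Sunday Nov 27 2005.
December 2005 ends with Sunday Dec 25 2005.
Last Sunday of January 2006: Jan 29 2006.

Jan 29 2006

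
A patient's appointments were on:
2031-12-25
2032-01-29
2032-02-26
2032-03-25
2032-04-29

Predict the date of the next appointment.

Every date is a Thursday; gaps 35, 28, 28, 35 days.
Each is the last Thursday of its month (at least one falls on the 29th or later, ruling out '4th Thursday').
May 2032 ends with Thursday 2032-05-27.

2032-05-27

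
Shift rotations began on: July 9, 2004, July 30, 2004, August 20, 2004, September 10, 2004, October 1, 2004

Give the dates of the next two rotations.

Gaps between consecutive events: 21, 21, 21, 21 days — a constant 21-day interval.
October 1, 2004 + 21 days = October 22, 2004.
October 22, 2004 + 21 days = November 12, 2004.

October 22, 2004; November 12, 2004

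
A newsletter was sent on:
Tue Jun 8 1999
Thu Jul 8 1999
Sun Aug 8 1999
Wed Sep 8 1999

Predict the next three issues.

Gaps: 30, 31, 31 days — not constant. Every event is on the 8th of the month.
Pattern: the 8th of each month.
October 1999: Fri Oct 8 1999.
Next: November 1999 → Mon Nov 8 1999.
Next: December 1999 → Wed Dec 8 1999.

Fri Oct 8 1999, Mon Nov 8 1999, Wed Dec 8 1999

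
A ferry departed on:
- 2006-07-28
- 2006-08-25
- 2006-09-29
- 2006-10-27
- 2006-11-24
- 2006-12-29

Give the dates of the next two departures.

2007-01-26, 2007-02-23

Every date is a Friday; gaps 28, 35, 28, 28, 35 days.
Each is the last Friday of its month (at least one falls on the 29th or later, ruling out '4th Friday').
Last Friday of January 2007: 2007-01-26.
Last Friday of February 2007: 2007-02-23.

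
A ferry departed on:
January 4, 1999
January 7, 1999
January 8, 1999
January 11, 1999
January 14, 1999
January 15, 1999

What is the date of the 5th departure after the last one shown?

January 28, 1999

Every event lands on a Monday or Thursday or Friday (gaps cycle 3, 1, 3, 3, 1).
So the schedule is: every Monday, Thursday and Friday.
Next Monday: January 18, 1999.
The following Thursday is January 21, 1999.
The following Friday is January 22, 1999.
The following Monday is January 25, 1999.
Next Thursday: January 28, 1999.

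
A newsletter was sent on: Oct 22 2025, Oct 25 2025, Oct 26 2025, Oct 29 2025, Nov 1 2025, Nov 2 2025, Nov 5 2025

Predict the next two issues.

Gaps: 3, 1, 3, 3, 1, 3 days — not constant, but cyclic with period 3.
The events fall on every Wednesday, Saturday and Sunday.
Next Saturday: Nov 8 2025.
Next Sunday: Nov 9 2025.

Nov 8 2025, Nov 9 2025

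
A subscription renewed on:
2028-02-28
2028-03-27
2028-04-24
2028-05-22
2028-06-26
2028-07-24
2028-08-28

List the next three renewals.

Gaps: 28, 28, 28, 35, 28, 35 days — a mix of 28 and 35. Every date is a Monday.
Each is the 4th Monday of its month.
September 2028 — 4th Monday is 2028-09-25.
4th Monday of October 2028: 2028-10-23.
4th Monday of November 2028: 2028-11-27.

2028-09-25, 2028-10-23, 2028-11-27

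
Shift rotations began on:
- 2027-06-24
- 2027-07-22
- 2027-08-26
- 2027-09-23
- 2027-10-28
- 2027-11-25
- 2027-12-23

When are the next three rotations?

2028-01-27, 2028-02-24, 2028-03-23

These are Thursdays at 28- or 35-day spacing (28, 35, 28, 35, 28, 28).
The pattern: 4th Thursday of the month.
January 2028 — 4th Thursday is 2028-01-27.
4th Thursday of February 2028: 2028-02-24.
March 2028 — 4th Thursday is 2028-03-23.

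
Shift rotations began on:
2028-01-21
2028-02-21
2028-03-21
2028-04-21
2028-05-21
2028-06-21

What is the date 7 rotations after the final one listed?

The day-of-month is always 21 (31, 29, 31, 30, 31 days between events).
So this recurs on the 21st of each month.
Next: July 2028 → 2028-07-21.
August 2028: 2028-08-21.
September 2028: 2028-09-21.
Next: October 2028 → 2028-10-21.
Next: November 2028 → 2028-11-21.
December 2028: 2028-12-21.
Next: January 2029 → 2029-01-21.

2029-01-21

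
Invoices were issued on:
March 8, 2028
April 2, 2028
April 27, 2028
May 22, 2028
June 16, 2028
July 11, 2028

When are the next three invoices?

August 5, 2028; August 30, 2028; September 24, 2028

Every event comes 25 days after the last (25, 25, 25, 25, 25).
July 11, 2028 + 25 days = August 5, 2028.
August 5, 2028 + 25 days = August 30, 2028.
August 30, 2028 + 25 days = September 24, 2028.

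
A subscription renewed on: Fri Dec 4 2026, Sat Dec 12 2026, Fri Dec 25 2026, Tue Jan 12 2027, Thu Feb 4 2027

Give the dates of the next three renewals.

Thu Mar 4 2027, Tue Apr 6 2027, Fri May 14 2027

Gaps: 8, 13, 18, 23 days — each gap is 5 larger than the previous one.
Next gap: 28 days. Thu Feb 4 2027 + 28 days = Thu Mar 4 2027.
Next gap: 33 days. Thu Mar 4 2027 + 33 days = Tue Apr 6 2027.
Next gap: 38 days. Tue Apr 6 2027 + 38 days = Fri May 14 2027.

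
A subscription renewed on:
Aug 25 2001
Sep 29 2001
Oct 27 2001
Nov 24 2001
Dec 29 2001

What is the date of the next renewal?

Every date is a Saturday; gaps 35, 28, 28, 35 days.
Each is the last Saturday of its month (at least one falls on the 29th or later, ruling out '4th Saturday').
January 2002 ends with Saturday Jan 26 2002.

Jan 26 2002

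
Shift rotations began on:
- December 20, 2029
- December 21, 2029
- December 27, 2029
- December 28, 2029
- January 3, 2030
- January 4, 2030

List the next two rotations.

January 10, 2030; January 11, 2030

The gap pattern 1, 6, 1, 6, 1 repeats every 2 events.
These are the Thursdays and Fridays of each week.
The following Thursday is January 10, 2030.
Next Friday: January 11, 2030.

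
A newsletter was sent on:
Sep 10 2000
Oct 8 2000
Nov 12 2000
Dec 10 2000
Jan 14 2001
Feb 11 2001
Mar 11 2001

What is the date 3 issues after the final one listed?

Jun 10 2001

All dates are Sundays, 28, 35, 28, 35, 28, 28 days apart.
Specifically, the 2nd Sunday of each month.
2nd Sunday of April 2001: Apr 8 2001.
2nd Sunday of May 2001: May 13 2001.
June 2001 — 2nd Sunday is Jun 10 2001.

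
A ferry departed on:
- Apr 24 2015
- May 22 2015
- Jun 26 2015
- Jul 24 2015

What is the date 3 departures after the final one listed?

Oct 23 2015

All dates are Fridays, 28, 35, 28 days apart.
Specifically, the 4th Friday of each month.
August 2015 — 4th Friday is Aug 28 2015.
4th Friday of September 2015: Sep 25 2015.
October 2015 — 4th Friday is Oct 23 2015.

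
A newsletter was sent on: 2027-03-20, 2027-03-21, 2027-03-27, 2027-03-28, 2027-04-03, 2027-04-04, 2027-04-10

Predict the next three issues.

2027-04-11, 2027-04-17, 2027-04-18

Every event lands on a Saturday or Sunday (gaps cycle 1, 6, 1, 6, 1, 6).
So the schedule is: every Saturday and Sunday.
The following Sunday is 2027-04-11.
Next Saturday: 2027-04-17.
The following Sunday is 2027-04-18.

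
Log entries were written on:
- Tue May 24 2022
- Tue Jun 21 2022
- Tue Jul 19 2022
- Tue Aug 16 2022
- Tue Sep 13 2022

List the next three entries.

The spacing is 28, 28, 28, 28 days — always 28 days.
Tue Sep 13 2022 + 28 days = Tue Oct 11 2022.
Tue Oct 11 2022 + 28 days = Tue Nov 8 2022.
Tue Nov 8 2022 + 28 days = Tue Dec 6 2022.

Tue Oct 11 2022, Tue Nov 8 2022, Tue Dec 6 2022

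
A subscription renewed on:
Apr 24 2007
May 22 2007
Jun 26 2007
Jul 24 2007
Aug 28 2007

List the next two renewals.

Sep 25 2007, Oct 23 2007

These are Tuesdays at 28- or 35-day spacing (28, 35, 28, 35).
The pattern: 4th Tuesday of the month.
September 2007 — 4th Tuesday is Sep 25 2007.
4th Tuesday of October 2007: Oct 23 2007.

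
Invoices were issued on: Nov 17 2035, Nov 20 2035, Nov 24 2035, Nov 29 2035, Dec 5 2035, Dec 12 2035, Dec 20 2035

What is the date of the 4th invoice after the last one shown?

Jan 31 2036

Intervals are 3, 4, 5, 6, 7, 8 days — an arithmetic progression with common difference 1.
Next gap: 9 days. Dec 20 2035 + 9 days = Dec 29 2035.
Next gap: 10 days. Dec 29 2035 + 10 days = Jan 8 2036.
Next gap: 11 days. Jan 8 2036 + 11 days = Jan 19 2036.
Next gap: 12 days. Jan 19 2036 + 12 days = Jan 31 2036.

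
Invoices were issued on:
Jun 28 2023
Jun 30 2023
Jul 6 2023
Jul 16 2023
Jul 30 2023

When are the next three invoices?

Gaps: 2, 6, 10, 14 days — each gap is 4 larger than the previous one.
Next gap: 18 days. Jul 30 2023 + 18 days = Aug 17 2023.
Next gap: 22 days. Aug 17 2023 + 22 days = Sep 8 2023.
Next gap: 26 days. Sep 8 2023 + 26 days = Oct 4 2023.

Aug 17 2023, Sep 8 2023, Oct 4 2023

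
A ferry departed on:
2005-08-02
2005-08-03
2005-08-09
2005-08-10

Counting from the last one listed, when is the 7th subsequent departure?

2005-09-06

Gaps: 1, 6, 1 days — not constant, but cyclic with period 2.
The events fall on every Tuesday and Wednesday.
Next Tuesday: 2005-08-16.
Next Wednesday: 2005-08-17.
The following Tuesday is 2005-08-23.
The following Wednesday is 2005-08-24.
The following Tuesday is 2005-08-30.
Next Wednesday: 2005-08-31.
Next Tuesday: 2005-09-06.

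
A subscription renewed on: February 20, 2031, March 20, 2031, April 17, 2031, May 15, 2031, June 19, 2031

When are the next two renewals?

July 17, 2031; August 21, 2031

These are Thursdays at 28- or 35-day spacing (28, 28, 28, 35).
The pattern: 3rd Thursday of the month.
3rd Thursday of July 2031: July 17, 2031.
August 2031 — 3rd Thursday is August 21, 2031.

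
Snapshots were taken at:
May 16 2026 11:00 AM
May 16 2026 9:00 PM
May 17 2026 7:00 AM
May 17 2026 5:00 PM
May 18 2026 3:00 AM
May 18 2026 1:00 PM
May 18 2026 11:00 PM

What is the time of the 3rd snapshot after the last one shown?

Gaps: 10, 10, 10, 10, 10, 10 hours — each event is 10 hours after the previous one.
May 18 2026 11:00 PM + 10 h = May 19 2026 9:00 AM.
May 19 2026 9:00 AM + 10 h = May 19 2026 7:00 PM.
May 19 2026 7:00 PM + 10 h = May 20 2026 5:00 AM.

May 20 2026 5:00 AM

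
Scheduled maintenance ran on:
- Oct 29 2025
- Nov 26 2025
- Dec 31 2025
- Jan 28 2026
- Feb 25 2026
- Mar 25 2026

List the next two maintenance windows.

Apr 29 2026, May 27 2026

Every date is a Wednesday; gaps 28, 35, 28, 28, 28 days.
Each is the last Wednesday of its month (at least one falls on the 29th or later, ruling out '4th Wednesday').
April 2026 ends with Wednesday Apr 29 2026.
May 2026 ends with Wednesday May 27 2026.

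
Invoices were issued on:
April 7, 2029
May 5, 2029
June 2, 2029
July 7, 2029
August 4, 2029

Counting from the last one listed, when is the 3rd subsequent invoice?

These are Saturdays at 28- or 35-day spacing (28, 28, 35, 28).
The pattern: 1st Saturday of the month.
1st Saturday of September 2029: September 1, 2029.
October 2029 — 1st Saturday is October 6, 2029.
1st Saturday of November 2029: November 3, 2029.

November 3, 2029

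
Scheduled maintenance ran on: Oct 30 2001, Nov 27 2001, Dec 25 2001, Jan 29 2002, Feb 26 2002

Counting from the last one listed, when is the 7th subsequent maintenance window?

These are Tuesdays with 28, 28, 35, 28-day gaps.
Each is the final Tuesday of its month — Oct 30 2001 is past the 28th, so '4th Tuesday' doesn't fit.
Last Tuesday of March 2002: Mar 26 2002.
Last Tuesday of April 2002: Apr 30 2002.
May 2002 ends with Tuesday May 28 2002.
June 2002 ends with Tuesday Jun 25 2002.
Last Tuesday of July 2002: Jul 30 2002.
Last Tuesday of August 2002: Aug 27 2002.
Last Tuesday of September 2002: Sep 24 2002.

Sep 24 2002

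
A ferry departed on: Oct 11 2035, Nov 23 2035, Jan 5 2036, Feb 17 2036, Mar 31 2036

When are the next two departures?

The spacing is 43, 43, 43, 43 days — always 43 days.
Mar 31 2036 + 43 days = May 13 2036.
May 13 2036 + 43 days = Jun 25 2036.

May 13 2036, Jun 25 2036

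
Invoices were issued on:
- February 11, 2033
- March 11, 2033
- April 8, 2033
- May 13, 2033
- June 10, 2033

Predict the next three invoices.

July 8, 2033; August 12, 2033; September 9, 2033

Gaps: 28, 28, 35, 28 days — a mix of 28 and 35. Every date is a Friday.
Each is the 2nd Friday of its month.
July 2033 — 2nd Friday is July 8, 2033.
August 2033 — 2nd Friday is August 12, 2033.
September 2033 — 2nd Friday is September 9, 2033.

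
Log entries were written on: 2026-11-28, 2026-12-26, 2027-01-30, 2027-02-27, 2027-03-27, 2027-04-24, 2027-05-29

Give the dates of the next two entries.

These are Saturdays with 28, 35, 28, 28, 28, 35-day gaps.
Each is the final Saturday of its month — 2027-01-30 is past the 28th, so '4th Saturday' doesn't fit.
June 2027 ends with Saturday 2027-06-26.
Last Saturday of July 2027: 2027-07-31.

2027-06-26, 2027-07-31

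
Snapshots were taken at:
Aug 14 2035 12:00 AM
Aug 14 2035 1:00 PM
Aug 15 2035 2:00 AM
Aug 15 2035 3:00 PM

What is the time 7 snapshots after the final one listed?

Aug 19 2035 10:00 AM

Gaps: 13, 13, 13 hours — each event is 13 hours after the previous one.
Aug 15 2035 3:00 PM + 13 h = Aug 16 2035 4:00 AM.
Aug 16 2035 4:00 AM + 13 h = Aug 16 2035 5:00 PM.
Aug 16 2035 5:00 PM + 13 h = Aug 17 2035 6:00 AM.
Aug 17 2035 6:00 AM + 13 h = Aug 17 2035 7:00 PM.
Aug 17 2035 7:00 PM + 13 h = Aug 18 2035 8:00 AM.
Aug 18 2035 8:00 AM + 13 h = Aug 18 2035 9:00 PM.
Aug 18 2035 9:00 PM + 13 h = Aug 19 2035 10:00 AM.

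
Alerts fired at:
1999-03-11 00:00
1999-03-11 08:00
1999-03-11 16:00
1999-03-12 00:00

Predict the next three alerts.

Spacing: 8, 8, 8 h — constant 8 h.
1999-03-12 00:00 + 8 h = 1999-03-12 08:00.
1999-03-12 08:00 + 8 h = 1999-03-12 16:00.
1999-03-12 16:00 + 8 h = 1999-03-13 00:00.

1999-03-12 08:00, 1999-03-12 16:00, 1999-03-13 00:00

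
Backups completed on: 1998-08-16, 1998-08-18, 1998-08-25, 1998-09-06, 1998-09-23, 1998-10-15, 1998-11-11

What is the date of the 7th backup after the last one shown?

Intervals are 2, 7, 12, 17, 22, 27 days — an arithmetic progression with common difference 5.
Next gap: 32 days. 1998-11-11 + 32 days = 1998-12-13.
Next gap: 37 days. 1998-12-13 + 37 days = 1999-01-19.
Next gap: 42 days. 1999-01-19 + 42 days = 1999-03-02.
Next gap: 47 days. 1999-03-02 + 47 days = 1999-04-18.
Next gap: 52 days. 1999-04-18 + 52 days = 1999-06-09.
Next gap: 57 days. 1999-06-09 + 57 days = 1999-08-05.
Next gap: 62 days. 1999-08-05 + 62 days = 1999-10-06.

1999-10-06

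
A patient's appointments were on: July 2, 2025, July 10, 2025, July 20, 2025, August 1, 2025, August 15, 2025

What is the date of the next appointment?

Gaps: 8, 10, 12, 14 days — each gap is 2 larger than the previous one.
Next gap: 16 days. August 15, 2025 + 16 days = August 31, 2025.

August 31, 2025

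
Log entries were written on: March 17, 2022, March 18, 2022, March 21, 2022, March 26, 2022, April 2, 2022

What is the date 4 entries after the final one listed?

Gaps: 1, 3, 5, 7 days — each gap is 2 larger than the previous one.
Next gap: 9 days. April 2, 2022 + 9 days = April 11, 2022.
Next gap: 11 days. April 11, 2022 + 11 days = April 22, 2022.
Next gap: 13 days. April 22, 2022 + 13 days = May 5, 2022.
Next gap: 15 days. May 5, 2022 + 15 days = May 20, 2022.

May 20, 2022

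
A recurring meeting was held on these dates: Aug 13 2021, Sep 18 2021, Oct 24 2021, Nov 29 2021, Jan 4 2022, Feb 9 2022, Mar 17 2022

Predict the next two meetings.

Gaps between consecutive events: 36, 36, 36, 36, 36, 36 days — a constant 36-day interval.
Mar 17 2022 + 36 days = Apr 22 2022.
Apr 22 2022 + 36 days = May 28 2022.

Apr 22 2022, May 28 2022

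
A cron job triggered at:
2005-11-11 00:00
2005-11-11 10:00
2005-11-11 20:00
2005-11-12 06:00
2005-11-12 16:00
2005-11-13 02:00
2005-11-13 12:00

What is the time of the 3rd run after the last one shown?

The interval is a steady 10 hours (10, 10, 10, 10, 10, 10).
2005-11-13 12:00 + 10 h = 2005-11-13 22:00.
2005-11-13 22:00 + 10 h = 2005-11-14 08:00.
2005-11-14 08:00 + 10 h = 2005-11-14 18:00.

2005-11-14 18:00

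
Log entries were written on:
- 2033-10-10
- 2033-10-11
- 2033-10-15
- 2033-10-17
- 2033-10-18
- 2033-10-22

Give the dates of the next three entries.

The gap pattern 1, 4, 2, 1, 4 repeats every 3 events.
These are the Mondays, Tuesdays and Saturdays of each week.
The following Monday is 2033-10-24.
Next Tuesday: 2033-10-25.
Next Saturday: 2033-10-29.

2033-10-24, 2033-10-25, 2033-10-29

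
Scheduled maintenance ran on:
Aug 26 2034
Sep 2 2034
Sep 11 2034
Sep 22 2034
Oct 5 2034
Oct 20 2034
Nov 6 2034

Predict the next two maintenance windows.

Nov 25 2034, Dec 16 2034

Gaps: 7, 9, 11, 13, 15, 17 days — each gap is 2 larger than the previous one.
Next gap: 19 days. Nov 6 2034 + 19 days = Nov 25 2034.
Next gap: 21 days. Nov 25 2034 + 21 days = Dec 16 2034.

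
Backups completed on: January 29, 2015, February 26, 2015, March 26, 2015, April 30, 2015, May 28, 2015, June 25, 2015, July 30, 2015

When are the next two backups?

Every date is a Thursday; gaps 28, 28, 35, 28, 28, 35 days.
Each is the last Thursday of its month (at least one falls on the 29th or later, ruling out '4th Thursday').
Last Thursday of August 2015: August 27, 2015.
Last Thursday of September 2015: September 24, 2015.

August 27, 2015; September 24, 2015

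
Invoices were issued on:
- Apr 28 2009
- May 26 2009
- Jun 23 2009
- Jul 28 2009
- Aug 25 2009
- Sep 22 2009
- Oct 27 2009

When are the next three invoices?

Nov 24 2009, Dec 22 2009, Jan 26 2010

These are Tuesdays at 28- or 35-day spacing (28, 28, 35, 28, 28, 35).
The pattern: 4th Tuesday of the month.
4th Tuesday of November 2009: Nov 24 2009.
December 2009 — 4th Tuesday is Dec 22 2009.
January 2010 — 4th Tuesday is Jan 26 2010.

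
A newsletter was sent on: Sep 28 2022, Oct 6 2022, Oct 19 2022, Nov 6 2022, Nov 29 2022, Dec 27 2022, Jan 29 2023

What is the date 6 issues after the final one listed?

Gaps: 8, 13, 18, 23, 28, 33 days — each gap is 5 larger than the previous one.
Next gap: 38 days. Jan 29 2023 + 38 days = Mar 8 2023.
Next gap: 43 days. Mar 8 2023 + 43 days = Apr 20 2023.
Next gap: 48 days. Apr 20 2023 + 48 days = Jun 7 2023.
Next gap: 53 days. Jun 7 2023 + 53 days = Jul 30 2023.
Next gap: 58 days. Jul 30 2023 + 58 days = Sep 26 2023.
Next gap: 63 days. Sep 26 2023 + 63 days = Nov 28 2023.

Nov 28 2023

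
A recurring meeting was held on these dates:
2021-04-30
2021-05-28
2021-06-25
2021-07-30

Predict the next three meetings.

2021-08-27, 2021-09-24, 2021-10-29

Every date is a Friday; gaps 28, 28, 35 days.
Each is the last Friday of its month (at least one falls on the 29th or later, ruling out '4th Friday').
Last Friday of August 2021: 2021-08-27.
Last Friday of September 2021: 2021-09-24.
Last Friday of October 2021: 2021-10-29.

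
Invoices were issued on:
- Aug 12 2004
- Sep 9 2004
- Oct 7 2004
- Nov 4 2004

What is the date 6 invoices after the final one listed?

Apr 21 2005

The spacing is 28, 28, 28 days — always 28 days.
Nov 4 2004 + 28 days = Dec 2 2004.
Dec 2 2004 + 28 days = Dec 30 2004.
Dec 30 2004 + 28 days = Jan 27 2005.
Jan 27 2005 + 28 days = Feb 24 2005.
Feb 24 2005 + 28 days = Mar 24 2005.
Mar 24 2005 + 28 days = Apr 21 2005.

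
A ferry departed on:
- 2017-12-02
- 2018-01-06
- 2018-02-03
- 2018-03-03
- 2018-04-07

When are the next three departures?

2018-05-05, 2018-06-02, 2018-07-07

These are Saturdays at 28- or 35-day spacing (35, 28, 28, 35).
The pattern: 1st Saturday of the month.
1st Saturday of May 2018: 2018-05-05.
June 2018 — 1st Saturday is 2018-06-02.
1st Saturday of July 2018: 2018-07-07.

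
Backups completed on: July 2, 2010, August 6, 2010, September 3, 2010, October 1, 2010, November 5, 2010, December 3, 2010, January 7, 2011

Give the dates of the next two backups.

Gaps: 35, 28, 28, 35, 28, 35 days — a mix of 28 and 35. Every date is a Friday.
Each is the 1st Friday of its month.
February 2011 — 1st Friday is February 4, 2011.
March 2011 — 1st Friday is March 4, 2011.

February 4, 2011; March 4, 2011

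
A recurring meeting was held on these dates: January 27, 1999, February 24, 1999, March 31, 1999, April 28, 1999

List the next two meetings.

May 26, 1999; June 30, 1999

All Wednesdays; the gaps (28, 35, 28) vary with month length.
This is the last Wednesday of each month.
Last Wednesday of May 1999: May 26, 1999.
June 1999 ends with Wednesday June 30, 1999.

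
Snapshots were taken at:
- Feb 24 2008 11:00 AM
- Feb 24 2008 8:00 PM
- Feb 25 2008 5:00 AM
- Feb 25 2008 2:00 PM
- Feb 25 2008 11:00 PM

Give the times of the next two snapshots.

Gaps: 9, 9, 9, 9 hours — each event is 9 hours after the previous one.
Feb 25 2008 11:00 PM + 9 h = Feb 26 2008 8:00 AM.
Feb 26 2008 8:00 AM + 9 h = Feb 26 2008 5:00 PM.

Feb 26 2008 8:00 AM, Feb 26 2008 5:00 PM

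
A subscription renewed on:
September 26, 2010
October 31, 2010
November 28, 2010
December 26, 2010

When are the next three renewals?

January 30, 2011; February 27, 2011; March 27, 2011

Every date is a Sunday; gaps 35, 28, 28 days.
Each is the last Sunday of its month (at least one falls on the 29th or later, ruling out '4th Sunday').
Last Sunday of January 2011: January 30, 2011.
February 2011 ends with Sunday February 27, 2011.
Last Sunday of March 2011: March 27, 2011.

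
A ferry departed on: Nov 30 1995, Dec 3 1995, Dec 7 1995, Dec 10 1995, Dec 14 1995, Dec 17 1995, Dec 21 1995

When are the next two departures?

The gap pattern 3, 4, 3, 4, 3, 4 repeats every 2 events.
These are the Thursdays and Sundays of each week.
Next Sunday: Dec 24 1995.
Next Thursday: Dec 28 1995.

Dec 24 1995, Dec 28 1995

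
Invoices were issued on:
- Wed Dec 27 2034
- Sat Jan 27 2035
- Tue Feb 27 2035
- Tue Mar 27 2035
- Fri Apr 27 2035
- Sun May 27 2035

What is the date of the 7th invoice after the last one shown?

The day-of-month is always 27 (31, 31, 28, 31, 30 days between events).
So this recurs on the 27th of each month.
June 2035: Wed Jun 27 2035.
Next: July 2035 → Fri Jul 27 2035.
Next: August 2035 → Mon Aug 27 2035.
September 2035: Thu Sep 27 2035.
Next: October 2035 → Sat Oct 27 2035.
November 2035: Tue Nov 27 2035.
Next: December 2035 → Thu Dec 27 2035.

Thu Dec 27 2035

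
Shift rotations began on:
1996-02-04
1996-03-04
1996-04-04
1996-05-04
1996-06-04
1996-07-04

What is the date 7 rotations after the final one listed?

Gaps: 29, 31, 30, 31, 30 days — not constant. Every event is on the 4th of the month.
Pattern: the 4th of each month.
August 1996: 1996-08-04.
Next: September 1996 → 1996-09-04.
October 1996: 1996-10-04.
November 1996: 1996-11-04.
Next: December 1996 → 1996-12-04.
Next: January 1997 → 1997-01-04.
February 1997: 1997-02-04.

1997-02-04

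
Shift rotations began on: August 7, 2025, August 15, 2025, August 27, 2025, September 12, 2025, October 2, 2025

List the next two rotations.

October 26, 2025; November 23, 2025

The spacing grows by 4 each time: 8, 12, 16, 20 days.
Next gap: 24 days. October 2, 2025 + 24 days = October 26, 2025.
Next gap: 28 days. October 26, 2025 + 28 days = November 23, 2025.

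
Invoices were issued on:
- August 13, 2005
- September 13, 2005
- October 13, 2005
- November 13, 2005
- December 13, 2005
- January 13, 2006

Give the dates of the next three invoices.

The day-of-month is always 13 (31, 30, 31, 30, 31 days between events).
So this recurs on the 13th of each month.
February 2006: February 13, 2006.
March 2006: March 13, 2006.
Next: April 2006 → April 13, 2006.

February 13, 2006; March 13, 2006; April 13, 2006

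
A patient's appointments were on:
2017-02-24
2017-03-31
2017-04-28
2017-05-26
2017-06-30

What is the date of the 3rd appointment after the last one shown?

2017-09-29

Every date is a Friday; gaps 35, 28, 28, 35 days.
Each is the last Friday of its month (at least one falls on the 29th or later, ruling out '4th Friday').
July 2017 ends with Friday 2017-07-28.
August 2017 ends with Friday 2017-08-25.
Last Friday of September 2017: 2017-09-29.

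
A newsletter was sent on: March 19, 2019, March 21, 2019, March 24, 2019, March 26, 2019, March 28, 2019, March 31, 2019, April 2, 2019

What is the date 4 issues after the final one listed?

Gaps: 2, 3, 2, 2, 3, 2 days — not constant, but cyclic with period 3.
The events fall on every Tuesday, Thursday and Sunday.
Next Thursday: April 4, 2019.
The following Sunday is April 7, 2019.
The following Tuesday is April 9, 2019.
The following Thursday is April 11, 2019.

April 11, 2019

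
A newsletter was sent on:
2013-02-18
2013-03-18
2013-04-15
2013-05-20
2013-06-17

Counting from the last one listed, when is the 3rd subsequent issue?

These are Mondays at 28- or 35-day spacing (28, 28, 35, 28).
The pattern: 3rd Monday of the month.
3rd Monday of July 2013: 2013-07-15.
3rd Monday of August 2013: 2013-08-19.
September 2013 — 3rd Monday is 2013-09-16.

2013-09-16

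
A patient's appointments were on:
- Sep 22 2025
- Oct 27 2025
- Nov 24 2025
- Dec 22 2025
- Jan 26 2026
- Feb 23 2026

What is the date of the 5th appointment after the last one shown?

Jul 27 2026

All dates are Mondays, 35, 28, 28, 35, 28 days apart.
Specifically, the 4th Monday of each month.
March 2026 — 4th Monday is Mar 23 2026.
April 2026 — 4th Monday is Apr 27 2026.
4th Monday of May 2026: May 25 2026.
4th Monday of June 2026: Jun 22 2026.
4th Monday of July 2026: Jul 27 2026.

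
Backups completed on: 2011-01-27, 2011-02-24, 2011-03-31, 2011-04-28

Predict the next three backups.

Every date is a Thursday; gaps 28, 35, 28 days.
Each is the last Thursday of its month (at least one falls on the 29th or later, ruling out '4th Thursday').
May 2011 ends with Thursday 2011-05-26.
Last Thursday of June 2011: 2011-06-30.
July 2011 ends with Thursday 2011-07-28.

2011-05-26, 2011-06-30, 2011-07-28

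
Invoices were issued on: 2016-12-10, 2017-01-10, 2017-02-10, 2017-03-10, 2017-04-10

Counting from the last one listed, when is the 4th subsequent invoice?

2017-08-10

Gaps: 31, 31, 28, 31 days — not constant. Every event is on the 10th of the month.
Pattern: the 10th of each month.
Next: May 2017 → 2017-05-10.
Next: June 2017 → 2017-06-10.
Next: July 2017 → 2017-07-10.
August 2017: 2017-08-10.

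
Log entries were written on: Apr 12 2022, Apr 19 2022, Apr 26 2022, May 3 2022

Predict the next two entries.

Gaps between consecutive events: 7, 7, 7 days — a constant 7-day interval.
May 3 2022 + 7 days = May 10 2022.
May 10 2022 + 7 days = May 17 2022.

May 10 2022, May 17 2022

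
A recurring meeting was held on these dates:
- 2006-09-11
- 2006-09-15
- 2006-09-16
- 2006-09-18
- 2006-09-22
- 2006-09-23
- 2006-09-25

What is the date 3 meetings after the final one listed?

The gap pattern 4, 1, 2, 4, 1, 2 repeats every 3 events.
These are the Mondays, Fridays and Saturdays of each week.
The following Friday is 2006-09-29.
Next Saturday: 2006-09-30.
The following Monday is 2006-10-02.

2006-10-02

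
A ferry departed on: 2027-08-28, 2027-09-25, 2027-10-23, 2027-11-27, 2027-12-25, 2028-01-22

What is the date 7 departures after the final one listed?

2028-08-26

These are Saturdays at 28- or 35-day spacing (28, 28, 35, 28, 28).
The pattern: 4th Saturday of the month.
February 2028 — 4th Saturday is 2028-02-26.
4th Saturday of March 2028: 2028-03-25.
4th Saturday of April 2028: 2028-04-22.
May 2028 — 4th Saturday is 2028-05-27.
4th Saturday of June 2028: 2028-06-24.
July 2028 — 4th Saturday is 2028-07-22.
4th Saturday of August 2028: 2028-08-26.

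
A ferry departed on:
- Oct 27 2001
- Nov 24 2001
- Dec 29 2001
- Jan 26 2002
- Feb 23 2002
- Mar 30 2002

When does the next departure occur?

These are Saturdays with 28, 35, 28, 28, 35-day gaps.
Each is the final Saturday of its month — Dec 29 2001 is past the 28th, so '4th Saturday' doesn't fit.
April 2002 ends with Saturday Apr 27 2002.

Apr 27 2002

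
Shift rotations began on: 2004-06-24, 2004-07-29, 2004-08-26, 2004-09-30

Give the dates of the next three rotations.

2004-10-28, 2004-11-25, 2004-12-30

All Thursdays; the gaps (35, 28, 35) vary with month length.
This is the last Thursday of each month.
October 2004 ends with Thursday 2004-10-28.
Last Thursday of November 2004: 2004-11-25.
Last Thursday of December 2004: 2004-12-30.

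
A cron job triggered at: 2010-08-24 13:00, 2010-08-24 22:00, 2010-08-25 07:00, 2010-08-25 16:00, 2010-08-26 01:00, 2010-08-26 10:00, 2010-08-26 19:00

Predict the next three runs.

2010-08-27 04:00, 2010-08-27 13:00, 2010-08-27 22:00

Spacing: 9, 9, 9, 9, 9, 9 h — constant 9 h.
2010-08-26 19:00 + 9 h = 2010-08-27 04:00.
2010-08-27 04:00 + 9 h = 2010-08-27 13:00.
2010-08-27 13:00 + 9 h = 2010-08-27 22:00.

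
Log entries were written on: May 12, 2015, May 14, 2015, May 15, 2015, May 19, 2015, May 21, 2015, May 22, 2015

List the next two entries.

Every event lands on a Tuesday or Thursday or Friday (gaps cycle 2, 1, 4, 2, 1).
So the schedule is: every Tuesday, Thursday and Friday.
The following Tuesday is May 26, 2015.
Next Thursday: May 28, 2015.

May 26, 2015; May 28, 2015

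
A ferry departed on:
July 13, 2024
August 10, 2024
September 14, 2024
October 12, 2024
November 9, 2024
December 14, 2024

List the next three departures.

All dates are Saturdays, 28, 35, 28, 28, 35 days apart.
Specifically, the 2nd Saturday of each month.
January 2025 — 2nd Saturday is January 11, 2025.
2nd Saturday of February 2025: February 8, 2025.
March 2025 — 2nd Saturday is March 8, 2025.

January 11, 2025; February 8, 2025; March 8, 2025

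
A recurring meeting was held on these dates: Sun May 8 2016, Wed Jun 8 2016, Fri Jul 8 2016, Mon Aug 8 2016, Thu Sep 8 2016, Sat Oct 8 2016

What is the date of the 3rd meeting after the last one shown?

Each date is the 8th; the gaps (31, 30, 31, 31, 30) track the month lengths.
The rule is the 8th of each month.
Next: November 2016 → Tue Nov 8 2016.
Next: December 2016 → Thu Dec 8 2016.
Next: January 2017 → Sun Jan 8 2017.

Sun Jan 8 2017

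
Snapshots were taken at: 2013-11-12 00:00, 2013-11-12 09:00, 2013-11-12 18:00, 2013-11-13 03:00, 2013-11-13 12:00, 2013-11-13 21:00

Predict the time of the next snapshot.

2013-11-14 06:00

Gaps: 9, 9, 9, 9, 9 hours — each event is 9 hours after the previous one.
2013-11-13 21:00 + 9 h = 2013-11-14 06:00.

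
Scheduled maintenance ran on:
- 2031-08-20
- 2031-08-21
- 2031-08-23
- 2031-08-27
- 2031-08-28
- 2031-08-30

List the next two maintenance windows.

The gap pattern 1, 2, 4, 1, 2 repeats every 3 events.
These are the Wednesdays, Thursdays and Saturdays of each week.
The following Wednesday is 2031-09-03.
The following Thursday is 2031-09-04.

2031-09-03, 2031-09-04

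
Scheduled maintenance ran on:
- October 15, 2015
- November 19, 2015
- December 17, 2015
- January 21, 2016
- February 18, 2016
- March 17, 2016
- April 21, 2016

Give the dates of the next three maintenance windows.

May 19, 2016; June 16, 2016; July 21, 2016

These are Thursdays at 28- or 35-day spacing (35, 28, 35, 28, 28, 35).
The pattern: 3rd Thursday of the month.
3rd Thursday of May 2016: May 19, 2016.
3rd Thursday of June 2016: June 16, 2016.
July 2016 — 3rd Thursday is July 21, 2016.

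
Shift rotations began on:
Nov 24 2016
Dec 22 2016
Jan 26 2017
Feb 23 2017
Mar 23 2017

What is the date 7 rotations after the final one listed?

Oct 26 2017

Gaps: 28, 35, 28, 28 days — a mix of 28 and 35. Every date is a Thursday.
Each is the 4th Thursday of its month.
4th Thursday of April 2017: Apr 27 2017.
4th Thursday of May 2017: May 25 2017.
June 2017 — 4th Thursday is Jun 22 2017.
4th Thursday of July 2017: Jul 27 2017.
4th Thursday of August 2017: Aug 24 2017.
September 2017 — 4th Thursday is Sep 28 2017.
4th Thursday of October 2017: Oct 26 2017.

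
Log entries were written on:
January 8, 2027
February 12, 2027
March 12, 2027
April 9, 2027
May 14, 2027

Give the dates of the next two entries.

June 11, 2027; July 9, 2027

All dates are Fridays, 35, 28, 28, 35 days apart.
Specifically, the 2nd Friday of each month.
2nd Friday of June 2027: June 11, 2027.
2nd Friday of July 2027: July 9, 2027.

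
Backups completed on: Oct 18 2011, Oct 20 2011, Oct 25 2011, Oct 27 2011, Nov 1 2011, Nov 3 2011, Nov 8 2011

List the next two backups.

Gaps: 2, 5, 2, 5, 2, 5 days — not constant, but cyclic with period 2.
The events fall on every Tuesday and Thursday.
Next Thursday: Nov 10 2011.
Next Tuesday: Nov 15 2011.

Nov 10 2011, Nov 15 2011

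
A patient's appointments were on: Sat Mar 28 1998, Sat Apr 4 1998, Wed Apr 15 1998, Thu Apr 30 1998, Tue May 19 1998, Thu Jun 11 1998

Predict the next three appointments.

Wed Jul 8 1998, Sat Aug 8 1998, Sat Sep 12 1998

Intervals are 7, 11, 15, 19, 23 days — an arithmetic progression with common difference 4.
Next gap: 27 days. Thu Jun 11 1998 + 27 days = Wed Jul 8 1998.
Next gap: 31 days. Wed Jul 8 1998 + 31 days = Sat Aug 8 1998.
Next gap: 35 days. Sat Aug 8 1998 + 35 days = Sat Sep 12 1998.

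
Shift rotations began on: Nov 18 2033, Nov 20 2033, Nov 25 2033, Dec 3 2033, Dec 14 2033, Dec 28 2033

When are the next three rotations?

Intervals are 2, 5, 8, 11, 14 days — an arithmetic progression with common difference 3.
Next gap: 17 days. Dec 28 2033 + 17 days = Jan 14 2034.
Next gap: 20 days. Jan 14 2034 + 20 days = Feb 3 2034.
Next gap: 23 days. Feb 3 2034 + 23 days = Feb 26 2034.

Jan 14 2034, Feb 3 2034, Feb 26 2034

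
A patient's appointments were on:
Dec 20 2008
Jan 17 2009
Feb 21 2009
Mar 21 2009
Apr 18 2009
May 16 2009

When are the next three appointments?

Jun 20 2009, Jul 18 2009, Aug 15 2009

These are Saturdays at 28- or 35-day spacing (28, 35, 28, 28, 28).
The pattern: 3rd Saturday of the month.
3rd Saturday of June 2009: Jun 20 2009.
3rd Saturday of July 2009: Jul 18 2009.
August 2009 — 3rd Saturday is Aug 15 2009.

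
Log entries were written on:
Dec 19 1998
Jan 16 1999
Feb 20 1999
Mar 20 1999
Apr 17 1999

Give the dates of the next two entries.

May 15 1999, Jun 19 1999

All dates are Saturdays, 28, 35, 28, 28 days apart.
Specifically, the 3rd Saturday of each month.
May 1999 — 3rd Saturday is May 15 1999.
3rd Saturday of June 1999: Jun 19 1999.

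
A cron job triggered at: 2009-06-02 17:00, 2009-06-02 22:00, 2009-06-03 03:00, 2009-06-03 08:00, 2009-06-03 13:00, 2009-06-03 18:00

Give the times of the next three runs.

Spacing: 5, 5, 5, 5, 5 h — constant 5 h.
2009-06-03 18:00 + 5 h = 2009-06-03 23:00.
2009-06-03 23:00 + 5 h = 2009-06-04 04:00.
2009-06-04 04:00 + 5 h = 2009-06-04 09:00.

2009-06-03 23:00, 2009-06-04 04:00, 2009-06-04 09:00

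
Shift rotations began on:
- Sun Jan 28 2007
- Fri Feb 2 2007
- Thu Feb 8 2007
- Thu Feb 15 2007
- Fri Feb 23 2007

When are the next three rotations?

Sun Mar 4 2007, Wed Mar 14 2007, Sun Mar 25 2007

The spacing grows by 1 each time: 5, 6, 7, 8 days.
Next gap: 9 days. Fri Feb 23 2007 + 9 days = Sun Mar 4 2007.
Next gap: 10 days. Sun Mar 4 2007 + 10 days = Wed Mar 14 2007.
Next gap: 11 days. Wed Mar 14 2007 + 11 days = Sun Mar 25 2007.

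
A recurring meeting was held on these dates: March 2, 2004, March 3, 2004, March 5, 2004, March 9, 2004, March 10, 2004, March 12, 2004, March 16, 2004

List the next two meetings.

March 17, 2004; March 19, 2004

The gap pattern 1, 2, 4, 1, 2, 4 repeats every 3 events.
These are the Tuesdays, Wednesdays and Fridays of each week.
Next Wednesday: March 17, 2004.
The following Friday is March 19, 2004.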